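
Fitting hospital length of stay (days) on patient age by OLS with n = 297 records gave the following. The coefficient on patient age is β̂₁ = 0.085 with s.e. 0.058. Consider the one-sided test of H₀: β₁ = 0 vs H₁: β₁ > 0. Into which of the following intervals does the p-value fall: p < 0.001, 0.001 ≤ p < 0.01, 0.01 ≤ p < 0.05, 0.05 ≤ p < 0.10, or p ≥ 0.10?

0.05 ≤ p < 0.10

t = 0.085 / 0.058 = 1.466.
df = n − 2 = 297 − 2 = 295.
One-sided p = P(T_{295} > t) ≈ 0.0719.
So 0.05 ≤ p < 0.10.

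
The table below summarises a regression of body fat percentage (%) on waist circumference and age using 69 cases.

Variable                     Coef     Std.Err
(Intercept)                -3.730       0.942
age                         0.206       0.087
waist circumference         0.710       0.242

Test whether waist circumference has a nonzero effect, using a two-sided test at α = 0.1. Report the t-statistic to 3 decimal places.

Read off: b = 0.710, SE = 0.242 for waist circumference.
H₀: β₁ = 0 vs H₁: β₁ ≠ 0.
t = 0.710 / 0.242 = 2.934.
df = n − k − 1 = 69 − 2 − 1 = 66.
Two-sided p ≈ 0.0046, which is < 0.1, so reject H₀.
There is evidence that waist circumference is associated with body fat percentage, holding the other predictors fixed.

t = 2.934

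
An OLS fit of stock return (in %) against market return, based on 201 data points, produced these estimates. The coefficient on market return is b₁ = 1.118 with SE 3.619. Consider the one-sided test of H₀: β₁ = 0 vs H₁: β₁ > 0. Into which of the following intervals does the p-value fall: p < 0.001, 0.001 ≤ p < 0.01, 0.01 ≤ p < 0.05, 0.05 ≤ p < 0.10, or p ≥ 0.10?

p ≥ 0.10

t = 1.118 / 3.619 = 0.309.
df = n − 2 = 201 − 2 = 199.
One-sided p = P(T_{199} > t) ≈ 0.3789.
So p ≥ 0.10.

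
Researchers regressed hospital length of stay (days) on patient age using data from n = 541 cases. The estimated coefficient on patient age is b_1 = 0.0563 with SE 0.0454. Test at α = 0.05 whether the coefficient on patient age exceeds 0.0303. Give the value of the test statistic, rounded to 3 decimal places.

H₀: β₁ = 0.0303 vs H₁: β₁ > 0.0303.
t = (b_1 − β₁⁰)/SE = (0.0563 − 0.0303) / 0.0454 = 0.573.
df = n − 2 = 541 − 2 = 539.
One-sided p ≈ 0.2835, which is ≥ 0.05, so fail to reject H₀.
The data do not give significant evidence that the true slope on patient age exceeds 0.0303 days per unit.

t = 0.573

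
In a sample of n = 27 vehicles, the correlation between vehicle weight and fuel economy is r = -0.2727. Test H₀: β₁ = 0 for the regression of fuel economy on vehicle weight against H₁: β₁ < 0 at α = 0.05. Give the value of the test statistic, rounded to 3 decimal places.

t = r·√(n − 2)/√(1 − r²) = -0.2727·√25/√0.925635 = -1.417.
df = n − 2 = 25.
One-sided p ≈ 0.0844, which is ≥ 0.05, so fail to reject H₀.
The data do not give significant evidence of a linear association between vehicle weight and fuel economy.

t = -1.417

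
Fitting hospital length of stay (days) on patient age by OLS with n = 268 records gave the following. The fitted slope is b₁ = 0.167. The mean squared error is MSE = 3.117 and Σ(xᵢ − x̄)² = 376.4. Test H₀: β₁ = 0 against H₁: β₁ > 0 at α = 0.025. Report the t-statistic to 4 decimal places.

SE(b₁) = √(MSE/Sₓₓ) = √(3.117/376.4) = 0.0910005.
t = 0.167 / 0.0910005 = 1.8352.
df = n − 2 = 266.
One-sided p ≈ 0.0338, which is ≥ 0.025, so fail to reject H₀.
The data do not give significant evidence that the true slope on patient age is positive.

t = 1.8352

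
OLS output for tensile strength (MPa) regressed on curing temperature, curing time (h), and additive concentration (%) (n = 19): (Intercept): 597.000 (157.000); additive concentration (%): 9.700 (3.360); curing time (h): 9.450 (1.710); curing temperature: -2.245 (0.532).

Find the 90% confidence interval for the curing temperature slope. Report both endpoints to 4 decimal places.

(-3.1776, -1.3124)

Read off: b = -2.245, SE = 0.532 for curing temperature.
df = n − k − 1 = 19 − 3 − 1 = 15.
t* = t_{0.05, 15} = 1.75305.
Margin = t* × SE = 1.75305 × 0.532 = 0.932623.
CI: -2.245 ± 0.932623 → (-3.1776, -1.3124).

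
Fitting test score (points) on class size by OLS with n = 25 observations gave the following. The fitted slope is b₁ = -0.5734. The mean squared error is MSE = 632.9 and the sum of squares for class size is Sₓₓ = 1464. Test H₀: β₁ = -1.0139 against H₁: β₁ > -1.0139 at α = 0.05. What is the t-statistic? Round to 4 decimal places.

SE(b₁) = √(MSE/Sₓₓ) = √(632.9/1464) = 0.657502.
t = (-0.5734 − (-1.0139)) / 0.657502 = 0.6700.
df = n − 2 = 23.
One-sided p ≈ 0.2548, which is ≥ 0.05, so fail to reject H₀.
The data do not give significant evidence that the true slope on class size exceeds -1.0139 points per unit.

t = 0.6700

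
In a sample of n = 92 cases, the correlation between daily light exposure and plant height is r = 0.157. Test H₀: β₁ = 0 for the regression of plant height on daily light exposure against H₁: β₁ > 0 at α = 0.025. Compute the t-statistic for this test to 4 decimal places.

t = 1.5081

t = r·√(n − 2)/√(1 − r²) = 0.157·√90/√0.975351 = 1.5081.
df = n − 2 = 90.
One-sided p ≈ 0.0675, which is ≥ 0.025, so fail to reject H₀.
The data do not give significant evidence of a linear association between daily light exposure and plant height.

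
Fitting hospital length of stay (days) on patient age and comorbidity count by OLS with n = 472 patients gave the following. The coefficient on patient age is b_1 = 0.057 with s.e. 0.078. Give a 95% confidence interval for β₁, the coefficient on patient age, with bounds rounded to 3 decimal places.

df = n − k − 1 = 472 − 2 − 1 = 469.
t* = t_{0.025, 469} = 1.965035.
Margin = t* × SE = 1.965035 × 0.078 = 0.15327.
CI: 0.057 ± 0.15327 → (-0.096, 0.210).
With 95% confidence, each one-unit increase in patient age is associated with a change of between -0.096 and 0.210 days in hospital length of stay, holding the other predictors fixed.

(-0.096, 0.210)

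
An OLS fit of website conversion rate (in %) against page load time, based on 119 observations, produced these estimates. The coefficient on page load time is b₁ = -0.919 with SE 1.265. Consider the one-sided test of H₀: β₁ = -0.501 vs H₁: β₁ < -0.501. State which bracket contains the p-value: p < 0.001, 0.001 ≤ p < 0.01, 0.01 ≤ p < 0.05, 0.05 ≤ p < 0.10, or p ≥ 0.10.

p ≥ 0.10

t = (-0.919 − (-0.501)) / 1.265 = -0.330.
df = n − 2 = 119 − 2 = 117.
One-sided p = P(T_{117} < t) ≈ 0.3708.
So p ≥ 0.10.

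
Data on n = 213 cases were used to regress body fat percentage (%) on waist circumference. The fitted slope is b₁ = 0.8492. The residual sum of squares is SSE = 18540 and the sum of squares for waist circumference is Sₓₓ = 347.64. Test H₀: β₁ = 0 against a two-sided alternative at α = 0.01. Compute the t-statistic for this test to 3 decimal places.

t = 1.689

MSE = SSE/(n − 2) = 18540/211 = 87.8673.
SE(b₁) = √(MSE/Sₓₓ) = √(87.8673/347.64) = 0.502746.
t = 0.8492 / 0.502746 = 1.689.
df = n − 2 = 211.
Two-sided p ≈ 0.0927, which is ≥ 0.01, so fail to reject H₀.
The data do not give significant evidence of an association between waist circumference and body fat percentage.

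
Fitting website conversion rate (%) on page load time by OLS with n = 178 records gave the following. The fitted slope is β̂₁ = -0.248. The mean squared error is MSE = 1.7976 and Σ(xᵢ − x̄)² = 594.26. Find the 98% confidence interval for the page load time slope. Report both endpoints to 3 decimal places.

(-0.377, -0.119)

SE(β̂₁) = √(MSE/Sₓₓ) = √(1.7976/594.26) = 0.0549994.
df = n − 2 = 176.
t* = t_{0.01, 176} = 2.347722.
Margin = t* × SE = 2.347722 × 0.0549994 = 0.12912.
CI: -0.248 ± 0.12912 → (-0.377, -0.119).
With 98% confidence, each one-unit increase in page load time is associated with a change of between -0.377 and -0.119 % in website conversion rate.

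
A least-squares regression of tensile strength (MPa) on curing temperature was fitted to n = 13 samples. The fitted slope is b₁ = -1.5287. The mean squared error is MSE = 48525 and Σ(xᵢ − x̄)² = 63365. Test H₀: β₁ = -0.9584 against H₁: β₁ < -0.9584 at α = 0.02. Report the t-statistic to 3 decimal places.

SE(b₁) = √(MSE/Sₓₓ) = √(48525/63365) = 0.875101.
t = (-1.5287 − (-0.9584)) / 0.875101 = -0.652.
df = n − 2 = 11.
One-sided p ≈ 0.2640, which is ≥ 0.02, so fail to reject H₀.
The data do not give significant evidence that the true slope on curing temperature is below -0.9584 MPa per unit.

t = -0.652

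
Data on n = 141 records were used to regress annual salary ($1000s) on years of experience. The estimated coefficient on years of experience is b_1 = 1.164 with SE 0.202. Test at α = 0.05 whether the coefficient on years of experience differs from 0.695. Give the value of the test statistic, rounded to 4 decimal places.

H₀: β₁ = 0.695 vs H₁: β₁ ≠ 0.695.
t = (b_1 − β₁⁰)/SE = (1.164 − 0.695) / 0.202 = 2.3218.
df = n − 2 = 141 − 2 = 139.
Two-sided p ≈ 0.0217, which is < 0.05, so reject H₀.
There is evidence that the true slope on years of experience differs from 0.695 $1000s per unit.

t = 2.3218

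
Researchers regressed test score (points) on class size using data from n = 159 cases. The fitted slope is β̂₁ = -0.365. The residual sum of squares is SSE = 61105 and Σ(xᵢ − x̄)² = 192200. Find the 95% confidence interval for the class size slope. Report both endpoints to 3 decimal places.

(-0.454, -0.276)

MSE = SSE/(n − 2) = 61105/157 = 389.204.
SE(β̂₁) = √(MSE/Sₓₓ) = √(389.204/192200) = 0.0449999.
df = n − 2 = 157.
t* = t_{0.025, 157} = 1.975189.
Margin = t* × SE = 1.975189 × 0.0449999 = 0.08888.
CI: -0.365 ± 0.08888 → (-0.454, -0.276).
With 95% confidence, each one-unit increase in class size is associated with a change of between -0.454 and -0.276 points in test score.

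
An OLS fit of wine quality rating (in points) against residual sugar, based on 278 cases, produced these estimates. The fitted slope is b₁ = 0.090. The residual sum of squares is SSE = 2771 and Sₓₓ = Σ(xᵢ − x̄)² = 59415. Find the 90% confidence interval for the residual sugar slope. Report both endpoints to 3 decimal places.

MSE = SSE/(n − 2) = 2771/276 = 10.0399.
SE(b₁) = √(MSE/Sₓₓ) = √(10.0399/59415) = 0.0129992.
df = n − 2 = 276.
t* = t_{0.05, 276} = 1.650393.
Margin = t* × SE = 1.650393 × 0.0129992 = 0.02145.
CI: 0.090 ± 0.02145 → (0.069, 0.111).
With 90% confidence, each one-unit increase in residual sugar is associated with a change of between 0.069 and 0.111 points in wine quality rating.

(0.069, 0.111)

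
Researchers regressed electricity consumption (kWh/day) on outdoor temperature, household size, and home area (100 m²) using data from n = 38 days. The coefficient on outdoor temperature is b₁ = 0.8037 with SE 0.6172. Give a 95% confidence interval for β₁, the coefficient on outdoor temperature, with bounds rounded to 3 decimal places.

(-0.451, 2.058)

df = n − k − 1 = 38 − 3 − 1 = 34.
t* = t_{0.025, 34} = 2.032245.
Margin = t* × SE = 2.032245 × 0.6172 = 1.25430.
CI: 0.8037 ± 1.25430 → (-0.451, 2.058).
With 95% confidence, each one-unit increase in outdoor temperature is associated with a change of between -0.451 and 2.058 kWh/day in electricity consumption, holding the other predictors fixed.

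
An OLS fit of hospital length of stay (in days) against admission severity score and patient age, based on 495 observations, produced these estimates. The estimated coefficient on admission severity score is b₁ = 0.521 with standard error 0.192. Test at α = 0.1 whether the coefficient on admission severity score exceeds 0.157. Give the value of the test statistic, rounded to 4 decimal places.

t = 1.8958

H₀: β₁ = 0.157 vs H₁: β₁ > 0.157.
t = (b₁ − β₁⁰)/SE = (0.521 − 0.157) / 0.192 = 1.8958.
df = n − k − 1 = 495 − 2 − 1 = 492.
One-sided p ≈ 0.0293, which is < 0.1, so reject H₀.
There is evidence that the true slope on admission severity score exceeds 0.157 days per unit, holding the other predictors fixed.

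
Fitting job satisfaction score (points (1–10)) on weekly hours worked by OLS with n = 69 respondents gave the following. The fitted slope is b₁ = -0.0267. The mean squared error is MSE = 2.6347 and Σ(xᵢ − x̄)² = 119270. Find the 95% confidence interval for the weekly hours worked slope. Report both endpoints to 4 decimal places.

SE(b₁) = √(MSE/Sₓₓ) = √(2.6347/119270) = 0.00470002.
df = n − 2 = 67.
t* = t_{0.025, 67} = 1.996008.
Margin = t* × SE = 1.996008 × 0.00470002 = 0.009381.
CI: -0.0267 ± 0.009381 → (-0.0361, -0.0173).
With 95% confidence, each one-unit increase in weekly hours worked is associated with a change of between -0.0361 and -0.0173 points (1–10) in job satisfaction score.

(-0.0361, -0.0173)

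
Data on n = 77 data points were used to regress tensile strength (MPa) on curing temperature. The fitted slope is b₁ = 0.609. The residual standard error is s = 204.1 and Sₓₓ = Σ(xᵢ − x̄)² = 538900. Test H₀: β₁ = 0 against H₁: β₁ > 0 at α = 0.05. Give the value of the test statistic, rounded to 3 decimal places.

SE(b₁) = s/√Sₓₓ = 204.1/√538900 = 0.278028.
t = 0.609 / 0.278028 = 2.190.
df = n − 2 = 75.
One-sided p ≈ 0.0158, which is < 0.05, so reject H₀.
There is evidence that the true slope on curing temperature is positive.

t = 2.190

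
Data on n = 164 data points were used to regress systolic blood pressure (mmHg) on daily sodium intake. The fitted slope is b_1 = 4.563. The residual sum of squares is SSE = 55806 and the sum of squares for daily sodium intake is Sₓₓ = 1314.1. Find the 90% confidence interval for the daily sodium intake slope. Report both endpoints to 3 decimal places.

(3.716, 5.410)

MSE = SSE/(n − 2) = 55806/162 = 344.481.
SE(b_1) = √(MSE/Sₓₓ) = √(344.481/1314.1) = 0.511999.
df = n − 2 = 162.
t* = t_{0.05, 162} = 1.654314.
Margin = t* × SE = 1.654314 × 0.511999 = 0.84701.
CI: 4.563 ± 0.84701 → (3.716, 5.410).
With 90% confidence, each one-unit increase in daily sodium intake is associated with a change of between 3.716 and 5.410 mmHg in systolic blood pressure.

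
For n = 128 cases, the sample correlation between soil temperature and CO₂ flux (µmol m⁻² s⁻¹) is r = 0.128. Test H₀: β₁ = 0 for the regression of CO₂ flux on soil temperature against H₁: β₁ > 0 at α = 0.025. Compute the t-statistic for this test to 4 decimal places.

t = r·√(n − 2)/√(1 − r²) = 0.128·√126/√0.983616 = 1.4487.
df = n − 2 = 126.
One-sided p ≈ 0.0750, which is ≥ 0.025, so fail to reject H₀.
The data do not give significant evidence of a linear association between soil temperature and CO₂ flux.

t = 1.4487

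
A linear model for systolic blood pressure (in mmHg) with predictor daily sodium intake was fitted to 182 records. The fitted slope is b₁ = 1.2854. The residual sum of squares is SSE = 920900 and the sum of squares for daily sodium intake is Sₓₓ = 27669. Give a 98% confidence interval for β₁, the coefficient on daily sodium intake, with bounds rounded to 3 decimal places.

MSE = SSE/(n − 2) = 920900/180 = 5116.11.
SE(b₁) = √(MSE/Sₓₓ) = √(5116.11/27669) = 0.430005.
df = n − 2 = 180.
t* = t_{0.01, 180} = 2.347243.
Margin = t* × SE = 2.347243 × 0.430005 = 1.00933.
CI: 1.2854 ± 1.00933 → (0.276, 2.295).
With 98% confidence, each one-unit increase in daily sodium intake is associated with a change of between 0.276 and 2.295 mmHg in systolic blood pressure.

(0.276, 2.295)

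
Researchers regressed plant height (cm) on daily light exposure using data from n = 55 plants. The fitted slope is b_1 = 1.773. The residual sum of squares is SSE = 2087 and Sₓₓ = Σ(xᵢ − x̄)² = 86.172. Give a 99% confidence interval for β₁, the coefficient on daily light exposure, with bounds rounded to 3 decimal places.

(-0.033, 3.579)

MSE = SSE/(n − 2) = 2087/53 = 39.3774.
SE(b_1) = √(MSE/Sₓₓ) = √(39.3774/86.172) = 0.67599.
df = n − 2 = 53.
t* = t_{0.005, 53} = 2.671823.
Margin = t* × SE = 2.671823 × 0.67599 = 1.80613.
CI: 1.773 ± 1.80613 → (-0.033, 3.579).
With 99% confidence, each one-unit increase in daily light exposure is associated with a change of between -0.033 and 3.579 cm in plant height.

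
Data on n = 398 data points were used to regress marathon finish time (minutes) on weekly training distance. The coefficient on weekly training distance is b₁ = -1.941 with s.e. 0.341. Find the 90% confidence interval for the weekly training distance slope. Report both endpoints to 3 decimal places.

df = n − 2 = 398 − 2 = 396.
t* = t_{0.05, 396} = 1.648711.
Margin = t* × SE = 1.648711 × 0.341 = 0.56221.
CI: -1.941 ± 0.56221 → (-2.503, -1.379).
With 90% confidence, each one-unit increase in weekly training distance is associated with a change of between -2.503 and -1.379 minutes in marathon finish time.

(-2.503, -1.379)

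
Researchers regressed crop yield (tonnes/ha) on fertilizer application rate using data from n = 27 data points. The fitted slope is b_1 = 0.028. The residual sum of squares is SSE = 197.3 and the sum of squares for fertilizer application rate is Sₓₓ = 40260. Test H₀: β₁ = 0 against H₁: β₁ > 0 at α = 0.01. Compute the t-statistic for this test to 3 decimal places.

t = 2.000

MSE = SSE/(n − 2) = 197.3/25 = 7.892.
SE(b_1) = √(MSE/Sₓₓ) = √(7.892/40260) = 0.0140009.
t = 0.028 / 0.0140009 = 2.000.
df = n − 2 = 25.
One-sided p ≈ 0.0282, which is ≥ 0.01, so fail to reject H₀.
The data do not give significant evidence that the true slope on fertilizer application rate is positive.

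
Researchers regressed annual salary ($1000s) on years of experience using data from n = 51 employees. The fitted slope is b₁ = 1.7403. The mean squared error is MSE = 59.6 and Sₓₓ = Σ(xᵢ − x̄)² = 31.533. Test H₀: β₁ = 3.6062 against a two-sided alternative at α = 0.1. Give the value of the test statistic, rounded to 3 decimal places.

t = -1.357

SE(b₁) = √(MSE/Sₓₓ) = √(59.6/31.533) = 1.3748.
t = (1.7403 − 3.6062) / 1.3748 = -1.357.
df = n − 2 = 49.
Two-sided p ≈ 0.1809, which is ≥ 0.1, so fail to reject H₀.
The data are consistent with a true slope of 3.6062 $1000s per unit of years of experience.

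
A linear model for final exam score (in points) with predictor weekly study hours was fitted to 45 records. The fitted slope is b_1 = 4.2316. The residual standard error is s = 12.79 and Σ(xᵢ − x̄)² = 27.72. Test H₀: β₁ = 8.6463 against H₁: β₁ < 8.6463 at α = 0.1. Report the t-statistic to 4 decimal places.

t = -1.8173

SE(b_1) = s/√Sₓₓ = 12.79/√27.72 = 2.42926.
t = (4.2316 − 8.6463) / 2.42926 = -1.8173.
df = n − 2 = 43.
One-sided p ≈ 0.0381, which is < 0.1, so reject H₀.
There is evidence that the true slope on weekly study hours is below 8.6463 points per unit.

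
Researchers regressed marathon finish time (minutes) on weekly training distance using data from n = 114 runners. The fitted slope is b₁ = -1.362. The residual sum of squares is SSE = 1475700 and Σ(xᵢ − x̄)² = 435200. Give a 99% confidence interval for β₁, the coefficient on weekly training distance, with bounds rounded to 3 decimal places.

MSE = SSE/(n − 2) = 1475700/112 = 13175.9.
SE(b₁) = √(MSE/Sₓₓ) = √(13175.9/435200) = 0.173999.
df = n − 2 = 112.
t* = t_{0.005, 112} = 2.62044.
Margin = t* × SE = 2.62044 × 0.173999 = 0.45595.
CI: -1.362 ± 0.45595 → (-1.818, -0.906).
With 99% confidence, each one-unit increase in weekly training distance is associated with a change of between -1.818 and -0.906 minutes in marathon finish time.

(-1.818, -0.906)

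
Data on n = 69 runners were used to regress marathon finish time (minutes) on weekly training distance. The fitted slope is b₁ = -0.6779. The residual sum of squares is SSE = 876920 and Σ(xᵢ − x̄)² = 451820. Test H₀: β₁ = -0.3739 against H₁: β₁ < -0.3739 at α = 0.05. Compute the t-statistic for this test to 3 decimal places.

MSE = SSE/(n − 2) = 876920/67 = 13088.4.
SE(b₁) = √(MSE/Sₓₓ) = √(13088.4/451820) = 0.1702.
t = (-0.6779 − (-0.3739)) / 0.1702 = -1.786.
df = n − 2 = 67.
One-sided p ≈ 0.0393, which is < 0.05, so reject H₀.
There is evidence that the true slope on weekly training distance is below -0.3739 minutes per unit.

t = -1.786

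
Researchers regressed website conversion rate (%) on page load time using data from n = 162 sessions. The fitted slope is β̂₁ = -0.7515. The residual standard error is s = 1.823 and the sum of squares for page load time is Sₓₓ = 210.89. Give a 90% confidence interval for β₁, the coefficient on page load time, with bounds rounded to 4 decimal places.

(-0.9592, -0.5438)

SE(β̂₁) = s/√Sₓₓ = 1.823/√210.89 = 0.125533.
df = n − 2 = 160.
t* = t_{0.05, 160} = 1.654433.
Margin = t* × SE = 1.654433 × 0.125533 = 0.207686.
CI: -0.7515 ± 0.207686 → (-0.9592, -0.5438).
With 90% confidence, each one-unit increase in page load time is associated with a change of between -0.9592 and -0.5438 % in website conversion rate.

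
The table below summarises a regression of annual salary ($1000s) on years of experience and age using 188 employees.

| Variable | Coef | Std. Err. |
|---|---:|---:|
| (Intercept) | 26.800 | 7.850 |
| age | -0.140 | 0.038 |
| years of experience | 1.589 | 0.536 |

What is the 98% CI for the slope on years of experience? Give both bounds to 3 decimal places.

Read off: b = 1.589, SE = 0.536 for years of experience.
df = n − k − 1 = 188 − 2 − 1 = 185.
t* = t_{0.01, 185} = 2.346673.
Margin = t* × SE = 2.346673 × 0.536 = 1.25782.
CI: 1.589 ± 1.25782 → (0.331, 2.847).

(0.331, 2.847)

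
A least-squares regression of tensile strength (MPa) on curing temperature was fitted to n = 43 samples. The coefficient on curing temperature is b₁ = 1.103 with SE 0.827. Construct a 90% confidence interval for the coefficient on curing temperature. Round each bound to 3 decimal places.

(-0.289, 2.495)

df = n − 2 = 43 − 2 = 41.
t* = t_{0.05, 41} = 1.682878.
Margin = t* × SE = 1.682878 × 0.827 = 1.39174.
CI: 1.103 ± 1.39174 → (-0.289, 2.495).
With 90% confidence, each one-unit increase in curing temperature is associated with a change of between -0.289 and 2.495 MPa in tensile strength.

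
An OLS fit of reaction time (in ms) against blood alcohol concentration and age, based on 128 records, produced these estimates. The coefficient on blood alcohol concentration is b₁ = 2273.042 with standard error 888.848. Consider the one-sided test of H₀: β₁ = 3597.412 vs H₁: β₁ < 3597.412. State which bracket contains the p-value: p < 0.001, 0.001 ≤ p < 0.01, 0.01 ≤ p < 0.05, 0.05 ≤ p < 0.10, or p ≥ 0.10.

t = (2273.042 − 3597.412) / 888.848 = -1.490.
df = n − k − 1 = 128 − 2 − 1 = 125.
One-sided p = P(T_{125} < t) ≈ 0.0694.
So 0.05 ≤ p < 0.10.

0.05 ≤ p < 0.10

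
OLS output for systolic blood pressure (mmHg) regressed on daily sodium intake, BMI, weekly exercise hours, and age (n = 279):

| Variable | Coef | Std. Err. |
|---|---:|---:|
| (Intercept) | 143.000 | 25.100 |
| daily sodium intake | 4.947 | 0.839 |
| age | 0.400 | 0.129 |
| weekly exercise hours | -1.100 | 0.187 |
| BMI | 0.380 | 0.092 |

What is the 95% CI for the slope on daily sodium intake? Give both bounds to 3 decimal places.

Read off: b = 4.947, SE = 0.839 for daily sodium intake.
df = n − k − 1 = 279 − 4 − 1 = 274.
t* = t_{0.025, 274} = 1.96866.
Margin = t* × SE = 1.96866 × 0.839 = 1.65171.
CI: 4.947 ± 1.65171 → (3.295, 6.599).

(3.295, 6.599)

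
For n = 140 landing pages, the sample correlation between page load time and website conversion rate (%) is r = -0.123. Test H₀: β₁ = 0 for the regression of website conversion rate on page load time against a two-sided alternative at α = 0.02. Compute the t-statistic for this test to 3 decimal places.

t = r·√(n − 2)/√(1 − r²) = -0.123·√138/√0.984871 = -1.456.
df = n − 2 = 138.
Two-sided p ≈ 0.1477, which is ≥ 0.02, so fail to reject H₀.
The data do not give significant evidence of a linear association between page load time and website conversion rate.

t = -1.456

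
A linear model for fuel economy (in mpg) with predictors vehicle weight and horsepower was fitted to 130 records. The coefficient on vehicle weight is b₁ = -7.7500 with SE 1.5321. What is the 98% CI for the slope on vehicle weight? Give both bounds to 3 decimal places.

df = n − k − 1 = 130 − 2 − 1 = 127.
t* = t_{0.01, 127} = 2.356069.
Margin = t* × SE = 2.356069 × 1.5321 = 3.60973.
CI: -7.7500 ± 3.60973 → (-11.360, -4.140).
With 98% confidence, each one-unit increase in vehicle weight is associated with a change of between -11.360 and -4.140 mpg in fuel economy, holding the other predictors fixed.

(-11.360, -4.140)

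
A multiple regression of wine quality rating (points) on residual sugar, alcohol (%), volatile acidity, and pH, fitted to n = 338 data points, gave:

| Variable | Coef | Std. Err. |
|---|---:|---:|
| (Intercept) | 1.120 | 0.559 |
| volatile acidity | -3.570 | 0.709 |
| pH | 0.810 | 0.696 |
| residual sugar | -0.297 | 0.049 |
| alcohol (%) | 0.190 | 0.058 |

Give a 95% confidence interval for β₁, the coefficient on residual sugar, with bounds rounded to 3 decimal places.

Read off: b = -0.297, SE = 0.049 for residual sugar.
df = n − k − 1 = 338 − 4 − 1 = 333.
t* = t_{0.025, 333} = 1.967113.
Margin = t* × SE = 1.967113 × 0.049 = 0.09639.
CI: -0.297 ± 0.09639 → (-0.393, -0.201).

(-0.393, -0.201)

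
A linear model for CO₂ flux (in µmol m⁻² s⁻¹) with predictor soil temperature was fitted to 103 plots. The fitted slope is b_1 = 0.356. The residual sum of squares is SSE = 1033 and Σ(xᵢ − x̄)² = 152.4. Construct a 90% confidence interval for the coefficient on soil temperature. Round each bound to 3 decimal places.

MSE = SSE/(n − 2) = 1033/101 = 10.2277.
SE(b_1) = √(MSE/Sₓₓ) = √(10.2277/152.4) = 0.259058.
df = n − 2 = 101.
t* = t_{0.05, 101} = 1.660081.
Margin = t* × SE = 1.660081 × 0.259058 = 0.43006.
CI: 0.356 ± 0.43006 → (-0.074, 0.786).
With 90% confidence, each one-unit increase in soil temperature is associated with a change of between -0.074 and 0.786 µmol m⁻² s⁻¹ in CO₂ flux.

(-0.074, 0.786)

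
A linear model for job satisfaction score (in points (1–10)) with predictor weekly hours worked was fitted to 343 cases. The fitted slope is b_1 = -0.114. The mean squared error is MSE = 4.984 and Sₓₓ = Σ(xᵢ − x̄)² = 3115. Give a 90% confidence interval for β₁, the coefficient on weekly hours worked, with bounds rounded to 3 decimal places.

SE(b_1) = √(MSE/Sₓₓ) = √(4.984/3115) = 0.04.
df = n − 2 = 341.
t* = t_{0.05, 341} = 1.649334.
Margin = t* × SE = 1.649334 × 0.04 = 0.06597.
CI: -0.114 ± 0.06597 → (-0.180, -0.048).
With 90% confidence, each one-unit increase in weekly hours worked is associated with a change of between -0.180 and -0.048 points (1–10) in job satisfaction score.

(-0.180, -0.048)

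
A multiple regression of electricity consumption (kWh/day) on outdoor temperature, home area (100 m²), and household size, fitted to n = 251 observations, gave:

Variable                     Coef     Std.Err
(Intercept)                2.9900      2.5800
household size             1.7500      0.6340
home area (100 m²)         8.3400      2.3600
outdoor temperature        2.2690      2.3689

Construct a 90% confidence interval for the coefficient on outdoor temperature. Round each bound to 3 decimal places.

(-1.642, 6.180)

Read off: b = 2.2690, SE = 2.3689 for outdoor temperature.
df = n − k − 1 = 251 − 3 − 1 = 247.
t* = t_{0.05, 247} = 1.651046.
Margin = t* × SE = 1.651046 × 2.3689 = 3.91116.
CI: 2.2690 ± 3.91116 → (-1.642, 6.180).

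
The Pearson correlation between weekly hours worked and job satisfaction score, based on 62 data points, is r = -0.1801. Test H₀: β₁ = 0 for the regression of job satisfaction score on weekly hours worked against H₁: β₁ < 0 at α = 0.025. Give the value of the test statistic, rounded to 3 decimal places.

t = r·√(n − 2)/√(1 − r²) = -0.1801·√60/√0.967564 = -1.418.
df = n − 2 = 60.
One-sided p ≈ 0.0806, which is ≥ 0.025, so fail to reject H₀.
The data do not give significant evidence of a linear association between weekly hours worked and job satisfaction score.

t = -1.418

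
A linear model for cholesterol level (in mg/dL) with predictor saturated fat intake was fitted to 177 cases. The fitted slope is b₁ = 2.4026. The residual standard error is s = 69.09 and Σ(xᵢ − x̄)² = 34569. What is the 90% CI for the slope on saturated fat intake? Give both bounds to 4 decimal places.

SE(b₁) = s/√Sₓₓ = 69.09/√34569 = 0.371597.
df = n − 2 = 175.
t* = t_{0.05, 175} = 1.653607.
Margin = t* × SE = 1.653607 × 0.371597 = 0.614475.
CI: 2.4026 ± 0.614475 → (1.7881, 3.0171).
With 90% confidence, each one-unit increase in saturated fat intake is associated with a change of between 1.7881 and 3.0171 mg/dL in cholesterol level.

(1.7881, 3.0171)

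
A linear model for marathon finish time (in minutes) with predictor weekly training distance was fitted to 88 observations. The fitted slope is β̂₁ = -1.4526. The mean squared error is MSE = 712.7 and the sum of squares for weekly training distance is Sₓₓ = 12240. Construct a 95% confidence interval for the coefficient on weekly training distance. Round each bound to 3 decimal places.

(-1.932, -0.973)

SE(β̂₁) = √(MSE/Sₓₓ) = √(712.7/12240) = 0.241303.
df = n − 2 = 86.
t* = t_{0.025, 86} = 1.987934.
Margin = t* × SE = 1.987934 × 0.241303 = 0.47969.
CI: -1.4526 ± 0.47969 → (-1.932, -0.973).
With 95% confidence, each one-unit increase in weekly training distance is associated with a change of between -1.932 and -0.973 minutes in marathon finish time.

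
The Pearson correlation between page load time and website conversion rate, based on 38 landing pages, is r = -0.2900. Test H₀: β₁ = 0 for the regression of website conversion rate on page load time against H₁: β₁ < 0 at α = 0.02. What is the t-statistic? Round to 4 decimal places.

t = -1.8181

t = r·√(n − 2)/√(1 − r²) = -0.2900·√36/√0.9159 = -1.8181.
df = n − 2 = 36.
One-sided p ≈ 0.0387, which is ≥ 0.02, so fail to reject H₀.
The data do not give significant evidence of a linear association between page load time and website conversion rate.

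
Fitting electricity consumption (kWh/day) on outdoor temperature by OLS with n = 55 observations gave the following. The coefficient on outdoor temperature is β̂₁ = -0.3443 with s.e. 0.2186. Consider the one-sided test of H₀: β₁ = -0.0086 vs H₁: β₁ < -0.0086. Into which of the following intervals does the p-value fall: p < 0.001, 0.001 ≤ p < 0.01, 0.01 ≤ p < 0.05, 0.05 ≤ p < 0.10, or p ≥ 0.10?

t = (-0.3443 − (-0.0086)) / 0.2186 = -1.536.
df = n − 2 = 55 − 2 = 53.
One-sided p = P(T_{53} < t) ≈ 0.0653.
So 0.05 ≤ p < 0.10.

0.05 ≤ p < 0.10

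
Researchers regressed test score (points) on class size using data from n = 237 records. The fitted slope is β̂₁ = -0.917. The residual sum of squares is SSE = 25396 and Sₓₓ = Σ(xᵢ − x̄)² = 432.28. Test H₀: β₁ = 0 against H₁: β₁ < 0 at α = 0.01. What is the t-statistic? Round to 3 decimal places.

t = -1.834

MSE = SSE/(n − 2) = 25396/235 = 108.068.
SE(β̂₁) = √(MSE/Sₓₓ) = √(108.068/432.28) = 0.499996.
t = -0.917 / 0.499996 = -1.834.
df = n − 2 = 235.
One-sided p ≈ 0.0340, which is ≥ 0.01, so fail to reject H₀.
The data do not give significant evidence that the true slope on class size is negative.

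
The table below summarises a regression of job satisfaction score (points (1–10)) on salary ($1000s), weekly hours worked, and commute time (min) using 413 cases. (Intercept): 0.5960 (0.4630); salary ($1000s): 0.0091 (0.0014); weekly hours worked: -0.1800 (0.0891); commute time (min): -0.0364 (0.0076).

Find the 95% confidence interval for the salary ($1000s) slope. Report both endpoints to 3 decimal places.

(0.006, 0.012)

Read off: b = 0.0091, SE = 0.0014 for salary ($1000s).
df = n − k − 1 = 413 − 3 − 1 = 409.
t* = t_{0.025, 409} = 1.965781.
Margin = t* × SE = 1.965781 × 0.0014 = 0.00275.
CI: 0.0091 ± 0.00275 → (0.006, 0.012).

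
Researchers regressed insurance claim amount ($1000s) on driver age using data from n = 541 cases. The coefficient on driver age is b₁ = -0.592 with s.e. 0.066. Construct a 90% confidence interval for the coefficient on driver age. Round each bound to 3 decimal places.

df = n − 2 = 541 − 2 = 539.
t* = t_{0.05, 539} = 1.647686.
Margin = t* × SE = 1.647686 × 0.066 = 0.10875.
CI: -0.592 ± 0.10875 → (-0.701, -0.483).
With 90% confidence, each one-unit increase in driver age is associated with a change of between -0.701 and -0.483 $1000s in insurance claim amount.

(-0.701, -0.483)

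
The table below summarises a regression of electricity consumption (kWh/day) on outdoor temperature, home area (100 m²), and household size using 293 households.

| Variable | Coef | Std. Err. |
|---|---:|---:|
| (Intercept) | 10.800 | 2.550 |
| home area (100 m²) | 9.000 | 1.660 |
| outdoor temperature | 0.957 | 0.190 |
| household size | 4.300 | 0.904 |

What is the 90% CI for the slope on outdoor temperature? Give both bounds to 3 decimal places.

Read off: b = 0.957, SE = 0.190 for outdoor temperature.
df = n − k − 1 = 293 − 3 − 1 = 289.
t* = t_{0.05, 289} = 1.650143.
Margin = t* × SE = 1.650143 × 0.190 = 0.31353.
CI: 0.957 ± 0.31353 → (0.643, 1.271).

(0.643, 1.271)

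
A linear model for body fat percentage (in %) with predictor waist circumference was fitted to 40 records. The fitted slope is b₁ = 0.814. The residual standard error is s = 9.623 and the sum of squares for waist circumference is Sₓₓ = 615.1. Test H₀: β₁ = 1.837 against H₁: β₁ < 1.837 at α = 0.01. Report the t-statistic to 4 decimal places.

SE(b₁) = s/√Sₓₓ = 9.623/√615.1 = 0.388005.
t = (0.814 − 1.837) / 0.388005 = -2.6366.
df = n − 2 = 38.
One-sided p ≈ 0.0060, which is < 0.01, so reject H₀.
There is evidence that the true slope on waist circumference is below 1.837 % per unit.

t = -2.6366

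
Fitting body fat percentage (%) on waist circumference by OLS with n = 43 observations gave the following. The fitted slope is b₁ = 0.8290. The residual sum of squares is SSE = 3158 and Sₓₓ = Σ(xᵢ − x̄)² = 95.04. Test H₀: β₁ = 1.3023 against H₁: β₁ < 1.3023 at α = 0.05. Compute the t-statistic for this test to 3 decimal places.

MSE = SSE/(n − 2) = 3158/41 = 77.0244.
SE(b₁) = √(MSE/Sₓₓ) = √(77.0244/95.04) = 0.900245.
t = (0.8290 − 1.3023) / 0.900245 = -0.526.
df = n − 2 = 41.
One-sided p ≈ 0.3009, which is ≥ 0.05, so fail to reject H₀.
The data do not give significant evidence that the true slope on waist circumference is below 1.3023 % per unit.

t = -0.526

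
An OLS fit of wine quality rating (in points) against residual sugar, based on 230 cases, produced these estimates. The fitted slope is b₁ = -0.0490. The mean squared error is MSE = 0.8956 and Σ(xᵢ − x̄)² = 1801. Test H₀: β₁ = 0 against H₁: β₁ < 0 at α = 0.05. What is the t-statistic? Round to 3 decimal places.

t = -2.197

SE(b₁) = √(MSE/Sₓₓ) = √(0.8956/1801) = 0.0222998.
t = -0.0490 / 0.0222998 = -2.197.
df = n − 2 = 228.
One-sided p ≈ 0.0145, which is < 0.05, so reject H₀.
There is evidence that the true slope on residual sugar is negative.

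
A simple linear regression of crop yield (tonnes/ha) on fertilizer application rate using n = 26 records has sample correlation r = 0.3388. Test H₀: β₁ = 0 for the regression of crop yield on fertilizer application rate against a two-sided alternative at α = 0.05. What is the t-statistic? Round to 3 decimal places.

t = 1.764

t = r·√(n − 2)/√(1 − r²) = 0.3388·√24/√0.885215 = 1.764.
df = n − 2 = 24.
Two-sided p ≈ 0.0904, which is ≥ 0.05, so fail to reject H₀.
The data do not give significant evidence of a linear association between fertilizer application rate and crop yield.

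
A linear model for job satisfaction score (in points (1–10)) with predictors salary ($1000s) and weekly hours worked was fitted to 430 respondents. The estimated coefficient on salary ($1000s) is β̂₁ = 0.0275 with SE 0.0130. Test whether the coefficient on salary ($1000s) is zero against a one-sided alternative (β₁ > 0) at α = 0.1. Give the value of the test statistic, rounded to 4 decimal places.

H₀: β₁ = 0 vs H₁: β₁ > 0.
t = (β̂₁ − β₁⁰)/SE = 0.0275 / 0.0130 = 2.1154.
df = n − k − 1 = 430 − 2 − 1 = 427.
One-sided p ≈ 0.0175, which is < 0.1, so reject H₀.
There is evidence that the true slope on salary ($1000s) is positive, holding the other predictors fixed.

t = 2.1154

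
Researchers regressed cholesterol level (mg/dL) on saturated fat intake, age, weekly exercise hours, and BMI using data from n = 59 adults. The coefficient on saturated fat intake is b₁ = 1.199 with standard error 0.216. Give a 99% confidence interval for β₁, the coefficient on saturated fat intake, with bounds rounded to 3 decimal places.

df = n − k − 1 = 59 − 4 − 1 = 54.
t* = t_{0.005, 54} = 2.669985.
Margin = t* × SE = 2.669985 × 0.216 = 0.57672.
CI: 1.199 ± 0.57672 → (0.622, 1.776).
With 99% confidence, each one-unit increase in saturated fat intake is associated with a change of between 0.622 and 1.776 mg/dL in cholesterol level, holding the other predictors fixed.

(0.622, 1.776)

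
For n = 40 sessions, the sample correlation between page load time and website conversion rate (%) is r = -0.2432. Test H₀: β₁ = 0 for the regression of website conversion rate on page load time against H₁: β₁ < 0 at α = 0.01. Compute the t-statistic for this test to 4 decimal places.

t = -1.5456

t = r·√(n − 2)/√(1 − r²) = -0.2432·√38/√0.940854 = -1.5456.
df = n − 2 = 38.
One-sided p ≈ 0.0652, which is ≥ 0.01, so fail to reject H₀.
The data do not give significant evidence of a linear association between page load time and website conversion rate.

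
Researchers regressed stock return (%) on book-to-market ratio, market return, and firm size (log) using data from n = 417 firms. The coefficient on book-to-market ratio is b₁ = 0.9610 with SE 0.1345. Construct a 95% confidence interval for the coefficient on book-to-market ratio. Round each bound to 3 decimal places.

(0.697, 1.225)

df = n − k − 1 = 417 − 3 − 1 = 413.
t* = t_{0.025, 413} = 1.965725.
Margin = t* × SE = 1.965725 × 0.1345 = 0.26439.
CI: 0.9610 ± 0.26439 → (0.697, 1.225).
With 95% confidence, each one-unit increase in book-to-market ratio is associated with a change of between 0.697 and 1.225 % in stock return, holding the other predictors fixed.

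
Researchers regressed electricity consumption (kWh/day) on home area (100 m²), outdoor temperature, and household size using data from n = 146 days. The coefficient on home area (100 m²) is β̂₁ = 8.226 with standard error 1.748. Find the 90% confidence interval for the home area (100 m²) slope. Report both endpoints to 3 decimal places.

(5.332, 11.120)

df = n − k − 1 = 146 − 3 − 1 = 142.
t* = t_{0.05, 142} = 1.655655.
Margin = t* × SE = 1.655655 × 1.748 = 2.89409.
CI: 8.226 ± 2.89409 → (5.332, 11.120).
With 90% confidence, each one-unit increase in home area (100 m²) is associated with a change of between 5.332 and 11.120 kWh/day in electricity consumption, holding the other predictors fixed.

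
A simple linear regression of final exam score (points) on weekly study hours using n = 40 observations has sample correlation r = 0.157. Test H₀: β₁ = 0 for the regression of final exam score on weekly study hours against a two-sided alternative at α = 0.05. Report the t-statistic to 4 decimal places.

t = r·√(n − 2)/√(1 − r²) = 0.157·√38/√0.975351 = 0.9800.
df = n − 2 = 38.
Two-sided p ≈ 0.3333, which is ≥ 0.05, so fail to reject H₀.
The data do not give significant evidence of a linear association between weekly study hours and final exam score.

t = 0.9800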